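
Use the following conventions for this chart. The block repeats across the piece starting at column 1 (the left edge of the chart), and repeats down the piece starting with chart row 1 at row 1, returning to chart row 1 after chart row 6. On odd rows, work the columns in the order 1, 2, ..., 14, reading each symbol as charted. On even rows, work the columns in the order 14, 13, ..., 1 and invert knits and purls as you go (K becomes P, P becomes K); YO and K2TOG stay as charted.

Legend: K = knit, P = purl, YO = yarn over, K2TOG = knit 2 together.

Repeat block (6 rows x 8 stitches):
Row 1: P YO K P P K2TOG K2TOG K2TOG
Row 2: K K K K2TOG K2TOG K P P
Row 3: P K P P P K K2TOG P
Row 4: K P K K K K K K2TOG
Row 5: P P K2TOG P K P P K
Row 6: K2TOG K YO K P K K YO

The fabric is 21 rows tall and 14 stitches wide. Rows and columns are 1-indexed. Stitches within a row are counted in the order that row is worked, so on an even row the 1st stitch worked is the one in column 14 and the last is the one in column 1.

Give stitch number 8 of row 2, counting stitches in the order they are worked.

For row 2: chart row = ((2-1) mod 6) + 1 = 2; this is a WS (even) row.
Chart row 2 tiled across columns 1-14: K K K K2TOG K2TOG K P P K K K K2TOG K2TOG K
WS row: flip the tiled sequence (start at column 14) and apply K<->P; YO and K2TOG stay.
Row 2 as worked: P K2TOG K2TOG P P P K K P K2TOG K2TOG P P P
Stitch 8 in working order -> K

== STITCH ==
K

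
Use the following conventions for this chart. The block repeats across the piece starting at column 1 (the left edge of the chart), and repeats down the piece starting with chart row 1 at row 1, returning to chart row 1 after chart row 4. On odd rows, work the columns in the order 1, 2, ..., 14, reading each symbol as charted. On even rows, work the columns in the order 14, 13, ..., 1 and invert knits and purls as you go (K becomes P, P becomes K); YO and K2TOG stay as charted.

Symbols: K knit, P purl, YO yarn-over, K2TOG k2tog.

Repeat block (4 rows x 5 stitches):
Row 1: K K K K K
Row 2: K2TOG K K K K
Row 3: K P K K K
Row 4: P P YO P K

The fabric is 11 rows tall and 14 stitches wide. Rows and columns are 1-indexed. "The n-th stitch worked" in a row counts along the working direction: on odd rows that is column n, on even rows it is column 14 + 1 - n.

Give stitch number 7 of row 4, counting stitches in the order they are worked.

Stitch:
YO

Derivation:
Row 4: (4-1) mod 4 = 3, so use chart row 4. Even row -> WS.
Chart row 4 tiled across columns 1-14: P P YO P K P P YO P K P P YO P
WS row: flip the tiled sequence (start at column 14) and apply K<->P; YO and K2TOG stay.
Row 4 as worked: K YO K K P K YO K K P K YO K K
Counting 7 along the worked row gives YO.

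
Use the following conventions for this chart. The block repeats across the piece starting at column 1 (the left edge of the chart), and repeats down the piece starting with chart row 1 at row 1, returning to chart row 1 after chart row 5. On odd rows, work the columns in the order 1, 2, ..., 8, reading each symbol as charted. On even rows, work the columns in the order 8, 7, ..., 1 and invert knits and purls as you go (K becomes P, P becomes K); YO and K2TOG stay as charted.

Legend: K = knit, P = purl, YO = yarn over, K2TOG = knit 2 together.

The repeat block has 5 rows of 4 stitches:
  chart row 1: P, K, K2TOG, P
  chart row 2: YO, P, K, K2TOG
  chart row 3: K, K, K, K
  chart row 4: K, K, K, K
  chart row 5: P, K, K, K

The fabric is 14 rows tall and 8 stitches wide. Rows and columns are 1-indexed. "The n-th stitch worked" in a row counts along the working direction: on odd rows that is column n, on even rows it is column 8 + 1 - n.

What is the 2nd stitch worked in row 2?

Row 2: (2-1) mod 5 = 1, so use chart row 2. Even row -> WS.
Chart row 2 tiled across columns 1-8: YO P K K2TOG YO P K K2TOG
WS: work from column 8 back to column 1 (reverse the tiled row), swapping K<->P (YO and K2TOG unchanged).
Row 2 as worked: K2TOG P K YO K2TOG P K YO
Counting 2 along the worked row gives P.

== STITCH ==
P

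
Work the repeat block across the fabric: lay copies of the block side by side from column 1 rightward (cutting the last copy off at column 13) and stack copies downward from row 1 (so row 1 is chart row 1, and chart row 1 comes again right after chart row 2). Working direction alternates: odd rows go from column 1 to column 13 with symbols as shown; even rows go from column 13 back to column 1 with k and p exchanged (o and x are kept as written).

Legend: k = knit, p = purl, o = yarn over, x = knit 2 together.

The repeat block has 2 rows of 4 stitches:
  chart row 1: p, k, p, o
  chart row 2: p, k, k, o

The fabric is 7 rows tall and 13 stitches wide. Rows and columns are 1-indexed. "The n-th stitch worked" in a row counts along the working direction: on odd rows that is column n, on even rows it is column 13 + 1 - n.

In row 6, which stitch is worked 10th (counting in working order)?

Row 6: (6-1) mod 2 = 1, so use chart row 2. Even row -> WS.
Chart row 2 tiled across columns 1-13: p k k o p k k o p k k o p
Wrong side: read the tiled row from column 13 down to 1 and exchange k with p (leave o, x).
Row 6 as worked: k o p p k o p p k o p p k
Stitch 10 in working order -> o

Result:
o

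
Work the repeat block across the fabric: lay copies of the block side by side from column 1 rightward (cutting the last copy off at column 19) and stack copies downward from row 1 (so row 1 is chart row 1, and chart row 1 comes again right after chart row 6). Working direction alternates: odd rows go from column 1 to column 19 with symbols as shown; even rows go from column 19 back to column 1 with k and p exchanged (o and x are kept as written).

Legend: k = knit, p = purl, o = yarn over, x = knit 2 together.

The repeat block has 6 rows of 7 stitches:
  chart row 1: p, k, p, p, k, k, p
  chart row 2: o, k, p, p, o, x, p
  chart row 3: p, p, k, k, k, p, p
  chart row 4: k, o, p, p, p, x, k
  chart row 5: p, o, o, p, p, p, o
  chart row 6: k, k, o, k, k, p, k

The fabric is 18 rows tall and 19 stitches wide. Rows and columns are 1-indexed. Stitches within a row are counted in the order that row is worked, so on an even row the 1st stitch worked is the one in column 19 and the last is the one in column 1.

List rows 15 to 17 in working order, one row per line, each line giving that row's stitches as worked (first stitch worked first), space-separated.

Row 15: chart row 3, RS - tile across columns 1-19 and work as-is.
Row 16: chart row 4, WS - tiled (columns 1-19): k o p p p x k k o p p p x k k o p p p; work from column 19 back to 1 with k<->p swapped.
Row 17: chart row 5, RS - tile across columns 1-19 and work as-is.

Result:
p p k k k p p p p k k k p p p p k k k
k k k o p p x k k k o p p x k k k o p
p o o p p p o p o o p p p o p o o p p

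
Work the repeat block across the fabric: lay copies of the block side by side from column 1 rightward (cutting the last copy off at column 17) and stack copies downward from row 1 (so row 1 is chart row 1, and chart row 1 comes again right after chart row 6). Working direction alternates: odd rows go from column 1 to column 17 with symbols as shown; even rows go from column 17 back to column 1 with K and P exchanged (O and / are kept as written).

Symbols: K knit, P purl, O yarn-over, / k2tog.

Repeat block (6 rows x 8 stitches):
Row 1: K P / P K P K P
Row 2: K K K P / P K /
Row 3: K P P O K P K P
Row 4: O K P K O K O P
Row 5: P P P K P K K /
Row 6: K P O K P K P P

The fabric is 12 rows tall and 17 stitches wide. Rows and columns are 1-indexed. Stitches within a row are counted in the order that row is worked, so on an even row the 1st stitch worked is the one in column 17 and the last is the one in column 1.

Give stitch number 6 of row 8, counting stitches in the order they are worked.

Result:
K

Derivation:
Row 8: (8-1) mod 6 = 1, so use chart row 2. Even row -> WS.
Chart row 2 tiled across columns 1-17: K K K P / P K / K K K P / P K / K
WS row: flip the tiled sequence (start at column 17) and apply K<->P; O and / stay.
Row 8 as worked: P / P K / K P P P / P K / K P P P
Stitch 6 in working order -> K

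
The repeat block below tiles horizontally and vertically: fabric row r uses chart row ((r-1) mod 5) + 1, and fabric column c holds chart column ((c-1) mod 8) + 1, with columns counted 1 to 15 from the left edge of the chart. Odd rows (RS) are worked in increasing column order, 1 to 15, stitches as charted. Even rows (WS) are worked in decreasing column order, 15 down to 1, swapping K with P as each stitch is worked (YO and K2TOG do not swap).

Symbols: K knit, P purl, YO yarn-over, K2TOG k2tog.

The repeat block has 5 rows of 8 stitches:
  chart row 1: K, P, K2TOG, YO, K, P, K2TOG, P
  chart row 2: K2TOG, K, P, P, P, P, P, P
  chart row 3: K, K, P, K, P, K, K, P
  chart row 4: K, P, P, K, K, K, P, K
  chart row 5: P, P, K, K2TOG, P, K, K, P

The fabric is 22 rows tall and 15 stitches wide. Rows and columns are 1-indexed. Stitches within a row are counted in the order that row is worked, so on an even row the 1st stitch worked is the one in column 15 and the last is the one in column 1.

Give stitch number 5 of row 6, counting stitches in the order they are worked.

For row 6: chart row = ((6-1) mod 5) + 1 = 1; this is a WS (even) row.
Chart row 1 tiled across columns 1-15: K P K2TOG YO K P K2TOG P K P K2TOG YO K P K2TOG
WS: work from column 15 back to column 1 (reverse the tiled row), swapping K<->P (YO and K2TOG unchanged).
Row 6 as worked: K2TOG K P YO K2TOG K P K K2TOG K P YO K2TOG K P
Counting 5 along the worked row gives K2TOG.

Result:
K2TOG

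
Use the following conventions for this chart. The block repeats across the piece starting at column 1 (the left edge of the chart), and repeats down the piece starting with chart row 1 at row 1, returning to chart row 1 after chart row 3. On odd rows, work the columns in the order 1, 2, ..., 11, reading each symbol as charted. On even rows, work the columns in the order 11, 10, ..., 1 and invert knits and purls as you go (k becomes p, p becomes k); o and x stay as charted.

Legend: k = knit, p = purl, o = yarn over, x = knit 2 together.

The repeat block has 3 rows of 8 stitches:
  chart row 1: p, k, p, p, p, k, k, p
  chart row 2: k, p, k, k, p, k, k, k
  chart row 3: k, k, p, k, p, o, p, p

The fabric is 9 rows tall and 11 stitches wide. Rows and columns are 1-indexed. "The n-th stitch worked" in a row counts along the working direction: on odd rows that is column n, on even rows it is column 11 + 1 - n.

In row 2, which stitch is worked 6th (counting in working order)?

Row 2 uses chart row ((2-1) mod 3)+1 = 2. Row 2 is even, so WS.
Chart row 2 tiled across columns 1-11: k p k k p k k k k p k
WS row: flip the tiled sequence (start at column 11) and apply k<->p; o and x stay.
Row 2 as worked: p k p p p p k p p k p
Counting 6 along the worked row gives p.

Result:
p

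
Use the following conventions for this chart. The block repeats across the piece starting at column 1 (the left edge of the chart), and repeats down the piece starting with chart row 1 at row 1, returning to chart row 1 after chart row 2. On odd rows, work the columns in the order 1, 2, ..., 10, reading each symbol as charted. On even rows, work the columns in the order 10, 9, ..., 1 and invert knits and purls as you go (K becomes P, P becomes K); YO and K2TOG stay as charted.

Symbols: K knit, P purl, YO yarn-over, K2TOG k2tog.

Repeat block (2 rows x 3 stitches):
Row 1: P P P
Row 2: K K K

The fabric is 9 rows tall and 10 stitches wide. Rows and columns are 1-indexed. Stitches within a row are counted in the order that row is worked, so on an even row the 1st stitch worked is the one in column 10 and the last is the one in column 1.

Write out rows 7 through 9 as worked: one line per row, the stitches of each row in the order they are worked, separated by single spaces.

Row 7: chart row 1, RS - tile across columns 1-10 and work as-is.
Row 8: chart row 2, WS - tiled (columns 1-10): K K K K K K K K K K; work from column 10 back to 1 with K<->P swapped.
Row 9: chart row 1, RS - tile across columns 1-10 and work as-is.

== ROWS AS WORKED ==
P P P P P P P P P P
P P P P P P P P P P
P P P P P P P P P P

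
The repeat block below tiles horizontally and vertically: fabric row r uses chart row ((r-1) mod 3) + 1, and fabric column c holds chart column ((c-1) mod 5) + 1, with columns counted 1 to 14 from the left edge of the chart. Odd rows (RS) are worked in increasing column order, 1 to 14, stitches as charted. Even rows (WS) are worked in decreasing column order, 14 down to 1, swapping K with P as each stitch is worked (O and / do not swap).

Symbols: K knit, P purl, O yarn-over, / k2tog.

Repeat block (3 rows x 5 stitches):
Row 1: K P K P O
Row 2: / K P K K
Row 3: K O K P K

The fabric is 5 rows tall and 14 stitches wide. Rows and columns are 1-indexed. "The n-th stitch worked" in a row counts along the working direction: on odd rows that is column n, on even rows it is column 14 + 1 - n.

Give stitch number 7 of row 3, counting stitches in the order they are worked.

For row 3: chart row = ((3-1) mod 3) + 1 = 3; this is a RS (odd) row.
Chart row 3 tiled across columns 1-14: K O K P K K O K P K K O K P
RS: work column 1 to column 14, symbols as charted — the tiled row is the row as worked.
The 7th stitch worked is O.

Result:
O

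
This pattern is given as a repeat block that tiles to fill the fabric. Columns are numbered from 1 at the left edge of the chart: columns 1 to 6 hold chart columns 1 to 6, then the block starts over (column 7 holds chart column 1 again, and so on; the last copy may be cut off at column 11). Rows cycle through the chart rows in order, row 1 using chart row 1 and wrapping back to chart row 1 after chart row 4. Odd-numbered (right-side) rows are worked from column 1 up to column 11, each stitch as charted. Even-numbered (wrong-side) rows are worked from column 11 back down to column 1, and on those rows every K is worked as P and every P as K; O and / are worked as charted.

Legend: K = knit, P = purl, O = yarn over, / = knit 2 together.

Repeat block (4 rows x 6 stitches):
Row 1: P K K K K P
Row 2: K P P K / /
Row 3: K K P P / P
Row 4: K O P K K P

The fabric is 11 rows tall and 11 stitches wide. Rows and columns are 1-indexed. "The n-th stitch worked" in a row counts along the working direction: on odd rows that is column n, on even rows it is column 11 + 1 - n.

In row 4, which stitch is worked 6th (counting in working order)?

Stitch:
K

Derivation:
Row 4: (4-1) mod 4 = 3, so use chart row 4. Even row -> WS.
Chart row 4 tiled across columns 1-11: K O P K K P K O P K K
WS: work from column 11 back to column 1 (reverse the tiled row), swapping K<->P (O and / unchanged).
Row 4 as worked: P P K O P K P P K O P
Stitch 6 in working order -> K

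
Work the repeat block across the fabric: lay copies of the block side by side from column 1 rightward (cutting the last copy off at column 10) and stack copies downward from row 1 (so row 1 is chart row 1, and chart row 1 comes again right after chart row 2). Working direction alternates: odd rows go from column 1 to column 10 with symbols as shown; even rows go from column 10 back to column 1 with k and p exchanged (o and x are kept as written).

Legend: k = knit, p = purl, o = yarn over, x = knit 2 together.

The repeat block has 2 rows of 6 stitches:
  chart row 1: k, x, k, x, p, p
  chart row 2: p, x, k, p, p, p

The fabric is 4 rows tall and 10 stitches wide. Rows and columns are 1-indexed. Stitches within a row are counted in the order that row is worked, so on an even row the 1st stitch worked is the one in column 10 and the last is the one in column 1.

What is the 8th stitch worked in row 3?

Row 3: (3-1) mod 2 = 0, so use chart row 1. Odd row -> RS.
Chart row 1 tiled across columns 1-10: k x k x p p k x k x
Right side: take the tiled row as-is (worked left to right from column 1).
Counting 8 along the worked row gives x.

Stitch:
x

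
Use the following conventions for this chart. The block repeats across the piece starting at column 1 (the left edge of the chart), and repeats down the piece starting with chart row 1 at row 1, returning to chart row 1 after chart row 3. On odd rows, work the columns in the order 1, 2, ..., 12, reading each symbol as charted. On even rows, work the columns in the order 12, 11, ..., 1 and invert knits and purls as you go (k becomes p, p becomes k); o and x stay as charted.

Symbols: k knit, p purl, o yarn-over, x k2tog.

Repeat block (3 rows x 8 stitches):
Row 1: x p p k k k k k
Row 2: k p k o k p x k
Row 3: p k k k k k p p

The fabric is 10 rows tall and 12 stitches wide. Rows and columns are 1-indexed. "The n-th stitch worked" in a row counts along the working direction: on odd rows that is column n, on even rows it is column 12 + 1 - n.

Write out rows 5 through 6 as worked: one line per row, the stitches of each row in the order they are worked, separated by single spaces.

Rows as worked:
k p k o k p x k k p k o
p p p k k k p p p p p k

Derivation:
Row 5: chart row 2, RS - tile across columns 1-12 and work as-is.
Row 6: chart row 3, WS - tiled (columns 1-12): p k k k k k p p p k k k; work from column 12 back to 1 with k<->p swapped.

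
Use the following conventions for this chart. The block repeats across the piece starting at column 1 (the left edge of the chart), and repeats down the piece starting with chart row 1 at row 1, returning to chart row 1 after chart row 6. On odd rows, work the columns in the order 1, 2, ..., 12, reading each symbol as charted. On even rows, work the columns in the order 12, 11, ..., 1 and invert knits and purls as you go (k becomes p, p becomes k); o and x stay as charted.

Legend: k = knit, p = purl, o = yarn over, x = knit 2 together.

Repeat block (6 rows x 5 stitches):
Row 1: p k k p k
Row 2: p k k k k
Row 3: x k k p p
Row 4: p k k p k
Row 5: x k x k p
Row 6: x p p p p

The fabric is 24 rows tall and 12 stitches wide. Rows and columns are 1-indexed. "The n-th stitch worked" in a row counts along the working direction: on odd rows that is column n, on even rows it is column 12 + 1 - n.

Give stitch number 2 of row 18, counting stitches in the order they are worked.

== STITCH ==
x

Derivation:
Row 18: (18-1) mod 6 = 5, so use chart row 6. Even row -> WS.
Chart row 6 tiled across columns 1-12: x p p p p x p p p p x p
WS row: flip the tiled sequence (start at column 12) and apply k<->p; o and x stay.
Row 18 as worked: k x k k k k x k k k k x
Stitch 2 in working order -> x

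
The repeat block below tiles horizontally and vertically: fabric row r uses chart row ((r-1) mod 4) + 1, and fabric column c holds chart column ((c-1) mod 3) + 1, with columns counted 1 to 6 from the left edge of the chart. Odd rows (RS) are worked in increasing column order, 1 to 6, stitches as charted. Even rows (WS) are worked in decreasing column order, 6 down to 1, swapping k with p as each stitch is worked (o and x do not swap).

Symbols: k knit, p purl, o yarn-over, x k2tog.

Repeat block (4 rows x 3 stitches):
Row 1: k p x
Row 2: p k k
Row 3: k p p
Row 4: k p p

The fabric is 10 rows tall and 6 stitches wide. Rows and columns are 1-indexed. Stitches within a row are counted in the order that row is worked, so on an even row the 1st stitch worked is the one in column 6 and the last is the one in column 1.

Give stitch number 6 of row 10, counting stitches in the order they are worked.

Result:
k

Derivation:
Row 10 uses chart row ((10-1) mod 4)+1 = 2. Row 10 is even, so WS.
Chart row 2 tiled across columns 1-6: p k k p k k
WS: work from column 6 back to column 1 (reverse the tiled row), swapping k<->p (o and x unchanged).
Row 10 as worked: p p k p p k
The 6th stitch worked is k.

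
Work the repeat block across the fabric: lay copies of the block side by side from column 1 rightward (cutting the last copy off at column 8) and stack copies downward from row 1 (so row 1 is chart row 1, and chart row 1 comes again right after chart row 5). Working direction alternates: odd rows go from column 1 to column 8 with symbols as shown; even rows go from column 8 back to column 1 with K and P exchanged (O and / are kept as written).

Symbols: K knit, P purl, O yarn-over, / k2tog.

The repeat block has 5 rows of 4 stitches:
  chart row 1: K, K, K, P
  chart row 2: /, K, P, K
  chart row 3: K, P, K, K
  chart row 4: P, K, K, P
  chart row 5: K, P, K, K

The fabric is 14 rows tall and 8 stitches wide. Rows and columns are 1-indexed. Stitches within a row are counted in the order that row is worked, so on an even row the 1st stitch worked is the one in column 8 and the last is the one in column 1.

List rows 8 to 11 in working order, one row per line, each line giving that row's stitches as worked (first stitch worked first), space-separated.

Result:
P P K P P P K P
P K K P P K K P
P P K P P P K P
K K K P K K K P

Derivation:
Row 8: chart row 3, WS - tiled (columns 1-8): K P K K K P K K; work from column 8 back to 1 with K<->P swapped.
Row 9: chart row 4, RS - tile across columns 1-8 and work as-is.
Row 10: chart row 5, WS - tiled (columns 1-8): K P K K K P K K; work from column 8 back to 1 with K<->P swapped.
Row 11: chart row 1, RS - tile across columns 1-8 and work as-is.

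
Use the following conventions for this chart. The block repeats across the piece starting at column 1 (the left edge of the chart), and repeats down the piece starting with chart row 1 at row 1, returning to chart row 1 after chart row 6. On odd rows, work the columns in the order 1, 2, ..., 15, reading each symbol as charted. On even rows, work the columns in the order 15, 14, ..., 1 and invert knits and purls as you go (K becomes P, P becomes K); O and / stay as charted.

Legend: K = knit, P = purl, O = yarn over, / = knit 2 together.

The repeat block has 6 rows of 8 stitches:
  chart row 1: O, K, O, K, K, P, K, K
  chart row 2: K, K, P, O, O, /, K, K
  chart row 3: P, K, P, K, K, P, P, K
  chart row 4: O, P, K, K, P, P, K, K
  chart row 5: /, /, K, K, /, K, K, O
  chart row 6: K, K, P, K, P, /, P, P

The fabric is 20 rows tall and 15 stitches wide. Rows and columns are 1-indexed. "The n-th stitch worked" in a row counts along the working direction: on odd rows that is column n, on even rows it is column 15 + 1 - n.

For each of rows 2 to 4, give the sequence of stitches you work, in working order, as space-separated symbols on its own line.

Row 2: chart row 2, WS - tiled (columns 1-15): K K P O O / K K K K P O O / K; work from column 15 back to 1 with K<->P swapped.
Row 3: chart row 3, RS - tile across columns 1-15 and work as-is.
Row 4: chart row 4, WS - tiled (columns 1-15): O P K K P P K K O P K K P P K; work from column 15 back to 1 with K<->P swapped.

== ROWS AS WORKED ==
P / O O K P P P P / O O K P P
P K P K K P P K P K P K K P P
P K K P P K O P P K K P P K O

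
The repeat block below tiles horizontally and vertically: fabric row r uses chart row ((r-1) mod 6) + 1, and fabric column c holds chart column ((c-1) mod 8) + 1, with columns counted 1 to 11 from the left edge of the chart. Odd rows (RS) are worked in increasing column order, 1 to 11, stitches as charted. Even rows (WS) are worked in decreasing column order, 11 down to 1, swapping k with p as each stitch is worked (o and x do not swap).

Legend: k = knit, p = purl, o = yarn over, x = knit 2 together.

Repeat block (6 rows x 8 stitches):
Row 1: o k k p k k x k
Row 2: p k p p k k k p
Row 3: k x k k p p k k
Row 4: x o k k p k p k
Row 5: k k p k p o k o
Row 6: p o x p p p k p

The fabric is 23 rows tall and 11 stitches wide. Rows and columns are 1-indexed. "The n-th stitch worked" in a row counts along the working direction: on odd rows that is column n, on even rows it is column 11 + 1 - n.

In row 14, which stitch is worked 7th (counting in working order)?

For row 14: chart row = ((14-1) mod 6) + 1 = 2; this is a WS (even) row.
Chart row 2 tiled across columns 1-11: p k p p k k k p p k p
Wrong side: read the tiled row from column 11 down to 1 and exchange k with p (leave o, x).
Row 14 as worked: k p k k p p p k k p k
The 7th stitch worked is p.

Result:
p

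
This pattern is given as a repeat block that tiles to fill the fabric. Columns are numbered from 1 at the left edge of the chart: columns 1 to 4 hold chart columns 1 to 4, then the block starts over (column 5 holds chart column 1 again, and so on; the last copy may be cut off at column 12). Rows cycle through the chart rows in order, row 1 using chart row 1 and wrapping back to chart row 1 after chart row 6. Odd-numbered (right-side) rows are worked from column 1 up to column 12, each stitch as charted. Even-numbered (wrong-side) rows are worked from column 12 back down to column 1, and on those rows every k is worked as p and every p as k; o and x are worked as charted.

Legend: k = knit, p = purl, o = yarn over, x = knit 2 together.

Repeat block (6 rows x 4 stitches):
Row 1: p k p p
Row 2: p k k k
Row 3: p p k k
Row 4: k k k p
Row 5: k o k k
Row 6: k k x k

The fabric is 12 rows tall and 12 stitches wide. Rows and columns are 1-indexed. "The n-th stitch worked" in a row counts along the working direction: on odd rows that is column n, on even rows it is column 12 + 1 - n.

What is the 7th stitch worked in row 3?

Stitch:
k

Derivation:
Row 3: (3-1) mod 6 = 2, so use chart row 3. Odd row -> RS.
Chart row 3 tiled across columns 1-12: p p k k p p k k p p k k
RS row: no reversal, no swap; stitch n worked = column n.
The 7th stitch worked is k.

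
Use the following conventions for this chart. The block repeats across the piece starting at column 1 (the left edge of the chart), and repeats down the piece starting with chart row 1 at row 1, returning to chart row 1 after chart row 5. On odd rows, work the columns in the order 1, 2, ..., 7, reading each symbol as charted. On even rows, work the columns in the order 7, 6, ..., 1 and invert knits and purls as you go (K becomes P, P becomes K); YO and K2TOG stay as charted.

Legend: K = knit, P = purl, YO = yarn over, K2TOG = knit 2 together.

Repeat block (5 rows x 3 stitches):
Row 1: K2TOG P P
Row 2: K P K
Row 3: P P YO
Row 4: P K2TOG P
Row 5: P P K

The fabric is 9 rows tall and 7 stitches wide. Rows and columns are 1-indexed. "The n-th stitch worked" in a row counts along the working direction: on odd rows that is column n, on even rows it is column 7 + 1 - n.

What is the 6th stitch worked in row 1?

For row 1: chart row = ((1-1) mod 5) + 1 = 1; this is a RS (odd) row.
Chart row 1 tiled across columns 1-7: K2TOG P P K2TOG P P K2TOG
RS: work column 1 to column 7, symbols as charted — the tiled row is the row as worked.
Counting 6 along the worked row gives P.

Result:
P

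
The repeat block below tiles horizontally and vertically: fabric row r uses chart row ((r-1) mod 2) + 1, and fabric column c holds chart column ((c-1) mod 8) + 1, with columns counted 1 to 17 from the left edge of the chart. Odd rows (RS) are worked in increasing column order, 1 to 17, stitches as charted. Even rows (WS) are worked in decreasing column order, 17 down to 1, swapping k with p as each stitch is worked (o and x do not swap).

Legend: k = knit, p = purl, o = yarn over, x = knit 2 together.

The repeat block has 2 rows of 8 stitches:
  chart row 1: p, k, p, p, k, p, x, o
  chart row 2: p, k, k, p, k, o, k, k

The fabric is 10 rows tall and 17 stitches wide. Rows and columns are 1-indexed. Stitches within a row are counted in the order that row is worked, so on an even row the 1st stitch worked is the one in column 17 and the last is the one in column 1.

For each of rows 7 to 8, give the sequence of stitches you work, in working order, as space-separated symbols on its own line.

Row 7: chart row 1, RS - tile across columns 1-17 and work as-is.
Row 8: chart row 2, WS - tiled (columns 1-17): p k k p k o k k p k k p k o k k p; work from column 17 back to 1 with k<->p swapped.

== ROWS AS WORKED ==
p k p p k p x o p k p p k p x o p
k p p o p k p p k p p o p k p p k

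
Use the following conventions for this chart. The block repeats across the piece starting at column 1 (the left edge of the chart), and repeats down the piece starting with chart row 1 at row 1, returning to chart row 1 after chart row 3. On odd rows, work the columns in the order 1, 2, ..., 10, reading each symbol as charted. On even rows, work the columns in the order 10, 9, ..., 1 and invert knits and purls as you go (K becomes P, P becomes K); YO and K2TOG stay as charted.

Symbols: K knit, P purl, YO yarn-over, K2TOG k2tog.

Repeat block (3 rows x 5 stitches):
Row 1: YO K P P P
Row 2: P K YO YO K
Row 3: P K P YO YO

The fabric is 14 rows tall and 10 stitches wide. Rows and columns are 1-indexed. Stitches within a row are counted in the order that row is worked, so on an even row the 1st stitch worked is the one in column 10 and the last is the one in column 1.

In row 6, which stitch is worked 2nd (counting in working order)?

Stitch:
YO

Derivation:
Row 6: (6-1) mod 3 = 2, so use chart row 3. Even row -> WS.
Chart row 3 tiled across columns 1-10: P K P YO YO P K P YO YO
WS row: flip the tiled sequence (start at column 10) and apply K<->P; YO and K2TOG stay.
Row 6 as worked: YO YO K P K YO YO K P K
The 2nd stitch worked is YO.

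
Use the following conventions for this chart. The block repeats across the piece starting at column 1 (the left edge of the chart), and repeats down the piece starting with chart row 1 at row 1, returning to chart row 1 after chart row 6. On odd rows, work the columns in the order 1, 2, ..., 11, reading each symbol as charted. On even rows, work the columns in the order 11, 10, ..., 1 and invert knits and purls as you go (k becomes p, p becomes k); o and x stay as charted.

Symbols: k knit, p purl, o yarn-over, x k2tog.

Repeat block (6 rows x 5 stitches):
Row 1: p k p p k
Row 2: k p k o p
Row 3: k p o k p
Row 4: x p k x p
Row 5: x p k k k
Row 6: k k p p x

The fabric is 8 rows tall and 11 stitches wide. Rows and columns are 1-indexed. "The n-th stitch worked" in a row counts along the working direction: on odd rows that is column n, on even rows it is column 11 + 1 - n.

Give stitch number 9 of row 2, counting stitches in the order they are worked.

For row 2: chart row = ((2-1) mod 6) + 1 = 2; this is a WS (even) row.
Chart row 2 tiled across columns 1-11: k p k o p k p k o p k
WS row: flip the tiled sequence (start at column 11) and apply k<->p; o and x stay.
Row 2 as worked: p k o p k p k o p k p
Stitch 9 in working order -> p

== STITCH ==
p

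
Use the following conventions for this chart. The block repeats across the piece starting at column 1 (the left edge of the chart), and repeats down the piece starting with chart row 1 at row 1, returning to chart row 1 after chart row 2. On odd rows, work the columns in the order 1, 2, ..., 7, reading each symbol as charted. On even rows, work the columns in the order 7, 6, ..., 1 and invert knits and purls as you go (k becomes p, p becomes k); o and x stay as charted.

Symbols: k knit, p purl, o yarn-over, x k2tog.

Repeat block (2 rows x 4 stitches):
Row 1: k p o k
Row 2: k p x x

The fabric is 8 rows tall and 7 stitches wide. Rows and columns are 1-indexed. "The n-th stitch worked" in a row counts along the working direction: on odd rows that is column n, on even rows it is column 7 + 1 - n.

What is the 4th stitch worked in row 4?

For row 4: chart row = ((4-1) mod 2) + 1 = 2; this is a WS (even) row.
Chart row 2 tiled across columns 1-7: k p x x k p x
WS: work from column 7 back to column 1 (reverse the tiled row), swapping k<->p (o and x unchanged).
Row 4 as worked: x k p x x k p
Counting 4 along the worked row gives x.

== STITCH ==
x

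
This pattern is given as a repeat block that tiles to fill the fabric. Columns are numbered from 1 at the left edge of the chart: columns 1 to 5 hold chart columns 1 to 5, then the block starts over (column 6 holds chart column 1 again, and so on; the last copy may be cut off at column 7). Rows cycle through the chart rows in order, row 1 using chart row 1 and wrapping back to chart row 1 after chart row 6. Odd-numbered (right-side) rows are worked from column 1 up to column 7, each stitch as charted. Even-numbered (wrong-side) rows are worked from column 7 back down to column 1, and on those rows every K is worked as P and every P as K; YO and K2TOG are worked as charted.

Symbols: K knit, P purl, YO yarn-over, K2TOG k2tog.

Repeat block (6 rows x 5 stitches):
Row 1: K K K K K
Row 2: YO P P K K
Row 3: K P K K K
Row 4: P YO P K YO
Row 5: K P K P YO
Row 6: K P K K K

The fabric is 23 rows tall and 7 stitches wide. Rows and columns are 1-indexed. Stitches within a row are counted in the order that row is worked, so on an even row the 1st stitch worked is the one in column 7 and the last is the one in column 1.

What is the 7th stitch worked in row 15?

Result:
P

Derivation:
Row 15: (15-1) mod 6 = 2, so use chart row 3. Odd row -> RS.
Chart row 3 tiled across columns 1-7: K P K K K K P
RS: work column 1 to column 7, symbols as charted — the tiled row is the row as worked.
Stitch 7 in working order -> P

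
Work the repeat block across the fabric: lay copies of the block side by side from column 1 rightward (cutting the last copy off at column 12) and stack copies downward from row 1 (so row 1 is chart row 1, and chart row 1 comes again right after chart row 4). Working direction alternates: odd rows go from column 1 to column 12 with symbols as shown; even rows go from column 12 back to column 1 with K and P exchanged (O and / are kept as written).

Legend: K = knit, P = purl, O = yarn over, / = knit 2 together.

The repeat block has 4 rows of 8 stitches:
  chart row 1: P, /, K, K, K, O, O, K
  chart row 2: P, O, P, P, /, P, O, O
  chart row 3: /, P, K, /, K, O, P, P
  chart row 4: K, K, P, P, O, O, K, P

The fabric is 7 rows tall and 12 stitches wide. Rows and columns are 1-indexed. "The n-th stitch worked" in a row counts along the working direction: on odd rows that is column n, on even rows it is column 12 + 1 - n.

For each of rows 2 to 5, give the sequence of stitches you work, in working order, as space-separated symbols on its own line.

Row 2: chart row 2, WS - tiled (columns 1-12): P O P P / P O O P O P P; work from column 12 back to 1 with K<->P swapped.
Row 3: chart row 3, RS - tile across columns 1-12 and work as-is.
Row 4: chart row 4, WS - tiled (columns 1-12): K K P P O O K P K K P P; work from column 12 back to 1 with K<->P swapped.
Row 5: chart row 1, RS - tile across columns 1-12 and work as-is.

== ROWS AS WORKED ==
K K O K O O K / K K O K
/ P K / K O P P / P K /
K K P P K P O O K K P P
P / K K K O O K P / K K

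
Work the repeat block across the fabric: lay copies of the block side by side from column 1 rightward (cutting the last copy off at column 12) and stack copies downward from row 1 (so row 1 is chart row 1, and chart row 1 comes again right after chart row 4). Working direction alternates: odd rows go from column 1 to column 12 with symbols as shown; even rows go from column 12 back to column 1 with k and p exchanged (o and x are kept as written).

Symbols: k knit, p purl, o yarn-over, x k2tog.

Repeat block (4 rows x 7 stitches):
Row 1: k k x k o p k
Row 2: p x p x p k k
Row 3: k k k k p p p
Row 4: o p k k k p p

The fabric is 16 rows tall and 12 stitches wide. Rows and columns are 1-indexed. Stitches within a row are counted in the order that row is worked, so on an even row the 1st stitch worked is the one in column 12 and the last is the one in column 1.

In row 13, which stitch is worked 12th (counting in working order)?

== STITCH ==
o

Derivation:
Row 13: (13-1) mod 4 = 0, so use chart row 1. Odd row -> RS.
Chart row 1 tiled across columns 1-12: k k x k o p k k k x k o
RS: work column 1 to column 12, symbols as charted — the tiled row is the row as worked.
Counting 12 along the worked row gives o.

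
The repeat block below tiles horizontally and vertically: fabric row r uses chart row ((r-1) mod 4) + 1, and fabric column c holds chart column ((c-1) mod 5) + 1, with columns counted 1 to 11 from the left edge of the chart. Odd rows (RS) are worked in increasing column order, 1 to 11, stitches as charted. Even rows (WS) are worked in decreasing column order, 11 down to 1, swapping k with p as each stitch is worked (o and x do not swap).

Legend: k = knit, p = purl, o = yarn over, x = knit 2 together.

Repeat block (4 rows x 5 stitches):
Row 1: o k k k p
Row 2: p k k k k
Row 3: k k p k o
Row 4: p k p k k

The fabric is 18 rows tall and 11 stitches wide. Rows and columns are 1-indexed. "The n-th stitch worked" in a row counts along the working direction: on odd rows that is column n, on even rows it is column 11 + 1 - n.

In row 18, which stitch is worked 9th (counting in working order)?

== STITCH ==
p

Derivation:
Row 18 uses chart row ((18-1) mod 4)+1 = 2. Row 18 is even, so WS.
Chart row 2 tiled across columns 1-11: p k k k k p k k k k p
WS row: flip the tiled sequence (start at column 11) and apply k<->p; o and x stay.
Row 18 as worked: k p p p p k p p p p k
Stitch 9 in working order -> p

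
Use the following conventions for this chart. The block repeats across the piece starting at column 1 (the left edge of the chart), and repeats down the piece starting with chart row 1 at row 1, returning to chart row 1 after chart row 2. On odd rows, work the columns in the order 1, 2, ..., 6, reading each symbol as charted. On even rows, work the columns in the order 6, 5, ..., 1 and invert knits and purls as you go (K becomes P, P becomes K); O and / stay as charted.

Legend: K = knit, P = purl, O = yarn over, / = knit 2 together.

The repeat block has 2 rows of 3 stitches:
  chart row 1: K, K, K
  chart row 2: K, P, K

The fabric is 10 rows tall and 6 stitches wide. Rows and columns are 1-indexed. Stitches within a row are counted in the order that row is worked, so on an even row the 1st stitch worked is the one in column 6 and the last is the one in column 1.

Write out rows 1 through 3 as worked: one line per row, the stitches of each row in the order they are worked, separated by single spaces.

Rows as worked:
K K K K K K
P K P P K P
K K K K K K

Derivation:
Row 1: chart row 1, RS - tile across columns 1-6 and work as-is.
Row 2: chart row 2, WS - tiled (columns 1-6): K P K K P K; work from column 6 back to 1 with K<->P swapped.
Row 3: chart row 1, RS - tile across columns 1-6 and work as-is.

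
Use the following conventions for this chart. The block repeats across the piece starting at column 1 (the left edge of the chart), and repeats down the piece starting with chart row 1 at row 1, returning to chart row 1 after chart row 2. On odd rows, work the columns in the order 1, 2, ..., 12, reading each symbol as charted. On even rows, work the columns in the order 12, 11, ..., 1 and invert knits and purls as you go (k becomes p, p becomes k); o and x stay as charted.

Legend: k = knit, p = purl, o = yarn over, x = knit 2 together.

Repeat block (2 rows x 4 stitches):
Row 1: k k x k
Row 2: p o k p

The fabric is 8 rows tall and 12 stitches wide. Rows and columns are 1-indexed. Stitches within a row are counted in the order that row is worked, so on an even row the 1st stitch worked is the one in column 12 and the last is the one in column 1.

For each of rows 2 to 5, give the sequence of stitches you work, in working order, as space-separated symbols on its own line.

Result:
k p o k k p o k k p o k
k k x k k k x k k k x k
k p o k k p o k k p o k
k k x k k k x k k k x k

Derivation:
Row 2: chart row 2, WS - tiled (columns 1-12): p o k p p o k p p o k p; work from column 12 back to 1 with k<->p swapped.
Row 3: chart row 1, RS - tile across columns 1-12 and work as-is.
Row 4: chart row 2, WS - tiled (columns 1-12): p o k p p o k p p o k p; work from column 12 back to 1 with k<->p swapped.
Row 5: chart row 1, RS - tile across columns 1-12 and work as-is.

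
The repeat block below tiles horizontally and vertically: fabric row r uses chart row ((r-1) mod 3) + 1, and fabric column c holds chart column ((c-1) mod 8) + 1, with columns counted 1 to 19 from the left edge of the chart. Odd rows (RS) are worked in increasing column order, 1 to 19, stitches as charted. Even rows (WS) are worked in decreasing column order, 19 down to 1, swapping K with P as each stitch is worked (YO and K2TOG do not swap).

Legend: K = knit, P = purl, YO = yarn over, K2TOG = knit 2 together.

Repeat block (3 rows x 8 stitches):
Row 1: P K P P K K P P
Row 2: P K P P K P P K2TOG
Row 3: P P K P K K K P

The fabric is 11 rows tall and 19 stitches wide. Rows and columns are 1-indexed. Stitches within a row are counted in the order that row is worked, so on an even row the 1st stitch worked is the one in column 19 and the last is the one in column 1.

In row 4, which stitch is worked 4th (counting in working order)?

Row 4 uses chart row ((4-1) mod 3)+1 = 1. Row 4 is even, so WS.
Chart row 1 tiled across columns 1-19: P K P P K K P P P K P P K K P P P K P
WS row: flip the tiled sequence (start at column 19) and apply K<->P; YO and K2TOG stay.
Row 4 as worked: K P K K K P P K K P K K K P P K K P K
Stitch 4 in working order -> K

== STITCH ==
K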